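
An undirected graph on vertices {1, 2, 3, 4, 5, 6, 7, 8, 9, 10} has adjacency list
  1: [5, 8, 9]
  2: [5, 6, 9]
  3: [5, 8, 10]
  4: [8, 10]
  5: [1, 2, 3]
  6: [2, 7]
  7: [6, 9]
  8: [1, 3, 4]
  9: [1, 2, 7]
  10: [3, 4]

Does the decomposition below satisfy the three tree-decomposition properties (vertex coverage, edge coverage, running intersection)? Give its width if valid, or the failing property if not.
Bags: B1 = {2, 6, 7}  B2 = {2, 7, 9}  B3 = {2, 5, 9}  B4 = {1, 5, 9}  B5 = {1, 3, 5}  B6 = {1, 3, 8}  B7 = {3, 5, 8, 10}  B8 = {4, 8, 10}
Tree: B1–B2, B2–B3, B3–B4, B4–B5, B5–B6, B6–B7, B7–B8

A tree decomposition must satisfy three properties: every vertex lies in some bag; for every edge, both endpoints lie together in some bag; and for every vertex, the bags containing it form a connected subtree. Here bags containing vertex 5 are not connected in the tree, so the decomposition is invalid.

No — bags containing vertex 5 are not connected in the tree.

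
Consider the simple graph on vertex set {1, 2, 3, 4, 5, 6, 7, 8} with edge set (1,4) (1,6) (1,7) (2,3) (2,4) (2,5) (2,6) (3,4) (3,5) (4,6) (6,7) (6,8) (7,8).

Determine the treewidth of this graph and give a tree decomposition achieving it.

Treewidth 2.
Bags: B1 = {2, 3, 4}  B2 = {2, 3, 5}  B3 = {2, 4, 6}  B4 = {1, 4, 6}  B5 = {1, 6, 7}  B6 = {6, 7, 8}
Tree: B1–B2, B1–B3, B3–B4, B4–B5, B5–B6

Each bag holds 3 vertices, so the decomposition has width 2, which upper-bounds the treewidth. On the other hand G contains the 3-clique {2, 3, 4}. A clique must lie in a single bag of any decomposition, so no decomposition can have width below 2. Combining the bounds, tw(G) = 2.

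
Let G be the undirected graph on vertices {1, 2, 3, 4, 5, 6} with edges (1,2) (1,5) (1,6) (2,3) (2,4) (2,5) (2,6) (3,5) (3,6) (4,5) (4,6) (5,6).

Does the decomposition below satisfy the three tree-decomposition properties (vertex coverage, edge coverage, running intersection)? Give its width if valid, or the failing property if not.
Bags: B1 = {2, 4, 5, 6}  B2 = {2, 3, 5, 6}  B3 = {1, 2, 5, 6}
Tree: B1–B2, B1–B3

Yes; width 3.

Vertex coverage: the bags together contain {1, 2, 3, 4, 5, 6}, the full vertex set. Edge coverage: each edge of G has both endpoints in at least one bag. Running intersection: for every vertex, the bags containing it form a connected subtree. All three properties hold, so this is a valid tree decomposition of width max|bag| − 1 = 3, and hence tw(G) ≤ 3.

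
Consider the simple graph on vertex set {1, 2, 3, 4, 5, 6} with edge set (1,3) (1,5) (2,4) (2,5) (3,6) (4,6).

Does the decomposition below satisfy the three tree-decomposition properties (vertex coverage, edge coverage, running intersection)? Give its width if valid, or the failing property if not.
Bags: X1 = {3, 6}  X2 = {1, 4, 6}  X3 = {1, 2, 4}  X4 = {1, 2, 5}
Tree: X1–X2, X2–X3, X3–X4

No — edge (1,3) lies in no bag.

A tree decomposition must satisfy three properties: every vertex lies in some bag; for every edge, both endpoints lie together in some bag; and for every vertex, the bags containing it form a connected subtree. Here edge (1,3) lies in no bag, so the decomposition is invalid.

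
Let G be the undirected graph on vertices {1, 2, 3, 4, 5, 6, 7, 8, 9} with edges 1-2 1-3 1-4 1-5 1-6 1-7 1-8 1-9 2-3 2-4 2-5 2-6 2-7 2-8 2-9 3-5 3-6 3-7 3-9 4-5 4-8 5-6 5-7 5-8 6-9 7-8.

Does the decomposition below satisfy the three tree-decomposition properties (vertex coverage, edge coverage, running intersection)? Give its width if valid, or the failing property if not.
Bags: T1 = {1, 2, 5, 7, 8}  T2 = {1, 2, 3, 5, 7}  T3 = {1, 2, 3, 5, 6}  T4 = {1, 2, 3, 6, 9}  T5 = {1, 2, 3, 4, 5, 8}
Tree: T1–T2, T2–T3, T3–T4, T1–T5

No — bags containing vertex 3 are not connected in the tree.

A tree decomposition must satisfy three properties: every vertex lies in some bag; for every edge, both endpoints lie together in some bag; and for every vertex, the bags containing it form a connected subtree. Here bags containing vertex 3 are not connected in the tree, so the decomposition is invalid.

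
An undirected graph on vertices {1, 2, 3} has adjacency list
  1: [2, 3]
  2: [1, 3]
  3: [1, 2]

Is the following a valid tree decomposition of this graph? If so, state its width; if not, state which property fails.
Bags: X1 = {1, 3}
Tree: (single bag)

No — vertex 2 appears in no bag.

A tree decomposition must satisfy three properties: every vertex lies in some bag; for every edge, both endpoints lie together in some bag; and for every vertex, the bags containing it form a connected subtree. Here vertex 2 appears in no bag, so the decomposition is invalid.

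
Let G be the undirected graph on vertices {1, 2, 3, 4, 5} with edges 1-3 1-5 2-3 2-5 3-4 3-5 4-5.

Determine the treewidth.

A width-2 tree decomposition is:
Bags: B1 = {3, 4, 5}  B2 = {1, 3, 5}  B3 = {2, 3, 5}
Tree: B1–B2, B2–B3
The largest bag has 3 vertices, giving width 2; this decomposition certifies tw(G) ≤ 2. Conversely, {1, 3, 5} is a clique of size 3, and the vertices of any clique must share a bag in every tree decomposition; so some bag has ≥ 3 vertices and tw(G) ≥ 2. Therefore the treewidth is 2.

2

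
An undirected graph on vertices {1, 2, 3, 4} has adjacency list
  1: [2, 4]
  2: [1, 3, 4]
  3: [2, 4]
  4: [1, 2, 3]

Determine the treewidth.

A width-2 tree decomposition is:
Bags: B1 = {2, 3, 4}  B2 = {1, 2, 4}
Tree: B1–B2
Each bag holds 3 vertices, so the decomposition has width 2, which upper-bounds the treewidth. For the lower bound, the 3 vertices {1, 2, 4} are pairwise adjacent, and any tree decomposition puts a clique entirely inside one bag — forcing width ≥ 2. Therefore the treewidth is 2.

2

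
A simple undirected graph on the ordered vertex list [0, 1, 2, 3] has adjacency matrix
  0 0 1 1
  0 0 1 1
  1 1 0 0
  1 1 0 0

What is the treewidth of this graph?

2

A width-2 tree decomposition is:
Bags: B1 = {0, 1, 3}  B2 = {0, 1, 2}
Tree: B1–B2
Each bag holds 3 vertices, so the decomposition has width 2, which upper-bounds the treewidth. The edges 1–3–0–2–1 form a cycle, so G is not a tree and its treewidth is at least 2. Combining the bounds, tw(G) = 2.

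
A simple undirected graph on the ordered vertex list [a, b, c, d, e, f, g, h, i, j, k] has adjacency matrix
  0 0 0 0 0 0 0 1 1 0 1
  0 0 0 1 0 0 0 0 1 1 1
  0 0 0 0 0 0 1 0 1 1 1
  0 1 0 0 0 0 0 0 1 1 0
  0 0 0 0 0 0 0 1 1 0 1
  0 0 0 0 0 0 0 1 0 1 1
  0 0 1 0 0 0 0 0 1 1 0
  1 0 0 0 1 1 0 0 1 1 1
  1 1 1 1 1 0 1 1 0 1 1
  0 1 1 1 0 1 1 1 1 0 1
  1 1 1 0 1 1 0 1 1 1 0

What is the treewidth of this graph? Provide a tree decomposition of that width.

Each bag holds 4 vertices, so the decomposition has width 3, which upper-bounds the treewidth. For the lower bound, the 4 vertices {f, h, j, k} are pairwise adjacent, and any tree decomposition puts a clique entirely inside one bag — forcing width ≥ 3. Combining the bounds, tw(G) = 3.

Treewidth 3.
One such decomposition:
Bags: B1 = {c, i, j, k}  B2 = {c, g, i, j}  B3 = {h, i, j, k}  B4 = {b, i, j, k}  B5 = {e, h, i, k}  B6 = {f, h, j, k}  B7 = {b, d, i, j}  B8 = {a, h, i, k}
Tree: B1–B2, B1–B3, B3–B4, B3–B5, B3–B6, B4–B7, B3–B8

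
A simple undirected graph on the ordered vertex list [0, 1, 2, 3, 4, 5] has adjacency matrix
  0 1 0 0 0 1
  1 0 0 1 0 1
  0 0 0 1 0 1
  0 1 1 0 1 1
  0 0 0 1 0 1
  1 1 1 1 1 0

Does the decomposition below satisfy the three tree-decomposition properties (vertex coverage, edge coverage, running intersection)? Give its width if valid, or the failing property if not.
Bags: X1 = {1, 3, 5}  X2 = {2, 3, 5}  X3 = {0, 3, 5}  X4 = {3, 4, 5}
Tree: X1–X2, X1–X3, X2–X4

No — edge (1,0) lies in no bag.

A tree decomposition must satisfy three properties: every vertex lies in some bag; for every edge, both endpoints lie together in some bag; and for every vertex, the bags containing it form a connected subtree. Here edge (1,0) lies in no bag, so the decomposition is invalid.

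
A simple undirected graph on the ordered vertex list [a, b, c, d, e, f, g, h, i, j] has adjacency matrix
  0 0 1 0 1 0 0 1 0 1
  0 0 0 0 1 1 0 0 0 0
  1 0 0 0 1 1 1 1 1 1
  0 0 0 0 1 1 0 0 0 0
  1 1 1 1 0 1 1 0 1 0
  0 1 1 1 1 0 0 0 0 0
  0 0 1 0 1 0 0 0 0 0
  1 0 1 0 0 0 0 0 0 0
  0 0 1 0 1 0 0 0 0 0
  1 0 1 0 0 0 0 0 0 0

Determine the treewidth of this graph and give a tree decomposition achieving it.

The largest bag has 3 vertices, giving width 2; this decomposition certifies tw(G) ≤ 2. On the other hand G contains the 3-clique {d, e, f}. A clique must lie in a single bag of any decomposition, so no decomposition can have width below 2. Hence tw(G) = 2 exactly.

Treewidth 2.
One such decomposition:
Bags: B1 = {c, e, g}  B2 = {c, e, f}  B3 = {b, e, f}  B4 = {a, c, e}  B5 = {d, e, f}  B6 = {c, e, i}  B7 = {a, c, h}  B8 = {a, c, j}
Tree: B1–B2, B2–B3, B2–B4, B3–B5, B1–B6, B4–B7, B4–B8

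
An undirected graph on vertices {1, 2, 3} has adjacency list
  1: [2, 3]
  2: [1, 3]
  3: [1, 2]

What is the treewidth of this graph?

2

A width-2 tree decomposition is:
Bags: B1 = {1, 2, 3}
Tree: (single bag)
A single bag containing all 3 vertices is trivially a valid decomposition of width 2. On the other hand G contains the 3-clique {1, 2, 3}. A clique must lie in a single bag of any decomposition, so no decomposition can have width below 2. The upper and lower bounds meet at 2, so that is the treewidth.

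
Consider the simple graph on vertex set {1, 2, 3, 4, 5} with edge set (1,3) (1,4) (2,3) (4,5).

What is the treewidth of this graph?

1

A width-1 tree decomposition is:
Bags: B1 = {2, 3}  B2 = {1, 3}  B3 = {1, 4}  B4 = {4, 5}
Tree: B1–B2, B2–B3, B3–B4
Every bag has size at most 2, so the width is 2 − 1 = 1 and tw(G) ≤ 1. Since G has at least one edge (e.g. 2–3), it is not an edgeless graph, so tw(G) ≥ 1. Hence tw(G) = 1 exactly.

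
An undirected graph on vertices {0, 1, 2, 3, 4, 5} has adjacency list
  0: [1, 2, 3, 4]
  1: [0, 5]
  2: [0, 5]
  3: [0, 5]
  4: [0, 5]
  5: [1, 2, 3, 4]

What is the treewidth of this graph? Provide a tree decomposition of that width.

Each bag holds 3 vertices, so the decomposition has width 2, which upper-bounds the treewidth. The edges 1–0–4–5–1 form a cycle, so G is not a tree and its treewidth is at least 2. Therefore the treewidth is 2.

Treewidth 2.
Bags: B1 = {0, 1, 5}  B2 = {0, 4, 5}  B3 = {0, 3, 5}  B4 = {0, 2, 5}
Tree: B1–B2, B2–B3, B3–B4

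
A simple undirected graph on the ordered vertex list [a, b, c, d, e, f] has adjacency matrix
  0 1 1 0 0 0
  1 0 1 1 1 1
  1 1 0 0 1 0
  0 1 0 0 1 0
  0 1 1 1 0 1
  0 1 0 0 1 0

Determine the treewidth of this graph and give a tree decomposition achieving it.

Treewidth 2.
Bags: B1 = {b, d, e}  B2 = {b, c, e}  B3 = {a, b, c}  B4 = {b, e, f}
Tree: B1–B2, B2–B3, B2–B4

Every bag has size at most 3, so the width is 3 − 1 = 2 and tw(G) ≤ 2. For the lower bound, the 3 vertices {b, d, e} are pairwise adjacent, and any tree decomposition puts a clique entirely inside one bag — forcing width ≥ 2. Therefore the treewidth is 2.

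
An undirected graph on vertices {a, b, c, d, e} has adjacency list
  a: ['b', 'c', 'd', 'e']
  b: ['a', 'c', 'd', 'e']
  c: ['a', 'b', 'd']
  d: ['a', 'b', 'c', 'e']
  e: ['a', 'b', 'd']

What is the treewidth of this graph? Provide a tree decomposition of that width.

Every bag has size at most 4, so the width is 4 − 1 = 3 and tw(G) ≤ 3. For the lower bound, the 4 vertices {a, b, d, e} are pairwise adjacent, and any tree decomposition puts a clique entirely inside one bag — forcing width ≥ 3. Hence tw(G) = 3 exactly.

Treewidth 3.
One such decomposition:
Bags: B1 = {a, b, c, d}  B2 = {a, b, d, e}
Tree: B1–B2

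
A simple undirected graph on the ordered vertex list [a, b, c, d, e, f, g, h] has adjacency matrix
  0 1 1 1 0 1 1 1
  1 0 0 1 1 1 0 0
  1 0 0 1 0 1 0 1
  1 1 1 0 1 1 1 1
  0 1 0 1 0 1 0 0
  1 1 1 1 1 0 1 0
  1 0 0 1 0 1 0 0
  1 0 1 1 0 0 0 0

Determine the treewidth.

3

A width-3 tree decomposition is:
Bags: B1 = {a, b, d, f}  B2 = {a, c, d, f}  B3 = {b, d, e, f}  B4 = {a, c, d, h}  B5 = {a, d, f, g}
Tree: B1–B2, B1–B3, B2–B4, B2–B5
The largest bag has 4 vertices, giving width 3; this decomposition certifies tw(G) ≤ 3. On the other hand G contains the 4-clique {a, c, d, h}. A clique must lie in a single bag of any decomposition, so no decomposition can have width below 3. Therefore the treewidth is 3.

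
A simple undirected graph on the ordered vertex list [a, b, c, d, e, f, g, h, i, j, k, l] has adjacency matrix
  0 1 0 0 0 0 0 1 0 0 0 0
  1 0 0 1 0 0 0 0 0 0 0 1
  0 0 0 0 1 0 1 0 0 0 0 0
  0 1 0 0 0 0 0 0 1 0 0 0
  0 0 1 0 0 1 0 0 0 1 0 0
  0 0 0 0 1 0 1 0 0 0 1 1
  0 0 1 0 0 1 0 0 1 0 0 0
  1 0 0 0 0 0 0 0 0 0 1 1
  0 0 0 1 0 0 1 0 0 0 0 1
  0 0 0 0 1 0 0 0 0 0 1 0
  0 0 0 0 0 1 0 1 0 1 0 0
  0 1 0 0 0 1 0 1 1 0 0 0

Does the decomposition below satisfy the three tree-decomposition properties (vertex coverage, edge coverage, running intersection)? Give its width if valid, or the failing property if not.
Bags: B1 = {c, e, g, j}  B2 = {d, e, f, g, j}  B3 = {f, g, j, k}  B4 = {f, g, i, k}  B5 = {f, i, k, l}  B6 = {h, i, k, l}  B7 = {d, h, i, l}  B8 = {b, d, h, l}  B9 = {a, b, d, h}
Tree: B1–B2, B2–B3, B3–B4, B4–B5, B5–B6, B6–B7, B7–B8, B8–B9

A tree decomposition must satisfy three properties: every vertex lies in some bag; for every edge, both endpoints lie together in some bag; and for every vertex, the bags containing it form a connected subtree. Here bags containing vertex d are not connected in the tree, so the decomposition is invalid.

No — bags containing vertex d are not connected in the tree.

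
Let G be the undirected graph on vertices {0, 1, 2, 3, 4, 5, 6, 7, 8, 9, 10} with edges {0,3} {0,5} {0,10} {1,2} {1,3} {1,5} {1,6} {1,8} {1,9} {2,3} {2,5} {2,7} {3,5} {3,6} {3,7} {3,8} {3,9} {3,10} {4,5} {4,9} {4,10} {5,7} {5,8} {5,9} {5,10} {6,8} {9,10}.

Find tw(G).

A width-3 tree decomposition is:
Bags: B1 = {1, 3, 5, 9}  B2 = {3, 5, 9, 10}  B3 = {1, 2, 3, 5}  B4 = {2, 3, 5, 7}  B5 = {4, 5, 9, 10}  B6 = {1, 3, 5, 8}  B7 = {0, 3, 5, 10}  B8 = {1, 3, 6, 8}
Tree: B1–B2, B1–B3, B3–B4, B2–B5, B3–B6, B2–B7, B6–B8
Each bag holds 4 vertices, so the decomposition has width 3, which upper-bounds the treewidth. On the other hand G contains the 4-clique {0, 3, 5, 10}. A clique must lie in a single bag of any decomposition, so no decomposition can have width below 3. Hence tw(G) = 3 exactly.

3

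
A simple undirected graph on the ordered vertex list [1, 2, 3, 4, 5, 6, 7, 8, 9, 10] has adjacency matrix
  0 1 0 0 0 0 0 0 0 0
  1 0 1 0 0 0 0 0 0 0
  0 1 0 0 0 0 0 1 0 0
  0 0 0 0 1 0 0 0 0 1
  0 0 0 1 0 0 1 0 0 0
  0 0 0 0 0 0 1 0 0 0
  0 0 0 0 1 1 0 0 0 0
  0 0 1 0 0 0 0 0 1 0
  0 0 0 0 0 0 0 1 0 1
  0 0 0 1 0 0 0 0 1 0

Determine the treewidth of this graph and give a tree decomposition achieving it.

Every bag has size at most 2, so the width is 2 − 1 = 1 and tw(G) ≤ 1. Any graph with an edge has treewidth ≥ 1, and G has the edge 1–2. The upper and lower bounds meet at 1, so that is the treewidth.

Treewidth 1.
One such decomposition:
Bags: B1 = {1, 2}  B2 = {2, 3}  B3 = {3, 8}  B4 = {8, 9}  B5 = {9, 10}  B6 = {4, 10}  B7 = {4, 5}  B8 = {5, 7}  B9 = {6, 7}
Tree: B1–B2, B2–B3, B3–B4, B4–B5, B5–B6, B6–B7, B7–B8, B8–B9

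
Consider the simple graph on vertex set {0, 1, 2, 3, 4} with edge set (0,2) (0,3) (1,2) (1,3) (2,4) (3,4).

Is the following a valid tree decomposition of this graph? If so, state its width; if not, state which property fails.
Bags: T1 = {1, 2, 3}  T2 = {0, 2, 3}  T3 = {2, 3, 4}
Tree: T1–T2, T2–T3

Yes; width 2.

Checking the three conditions: (i) the bags cover all of {0, 1, 2, 3, 4}; (ii) for each edge, some bag contains both endpoints; (iii) the bags containing any fixed vertex form a subtree. All hold, so the decomposition is valid with width 3 − 1 = 2.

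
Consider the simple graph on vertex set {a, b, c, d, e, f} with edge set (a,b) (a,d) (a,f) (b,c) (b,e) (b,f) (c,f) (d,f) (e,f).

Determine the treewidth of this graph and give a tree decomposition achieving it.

Treewidth 2.
One optimal decomposition is:
Bags: B1 = {b, c, f}  B2 = {b, e, f}  B3 = {a, b, f}  B4 = {a, d, f}
Tree: B1–B2, B1–B3, B3–B4

Each bag holds 3 vertices, so the decomposition has width 2, which upper-bounds the treewidth. On the other hand G contains the 3-clique {a, d, f}. A clique must lie in a single bag of any decomposition, so no decomposition can have width below 2. Combining the bounds, tw(G) = 2.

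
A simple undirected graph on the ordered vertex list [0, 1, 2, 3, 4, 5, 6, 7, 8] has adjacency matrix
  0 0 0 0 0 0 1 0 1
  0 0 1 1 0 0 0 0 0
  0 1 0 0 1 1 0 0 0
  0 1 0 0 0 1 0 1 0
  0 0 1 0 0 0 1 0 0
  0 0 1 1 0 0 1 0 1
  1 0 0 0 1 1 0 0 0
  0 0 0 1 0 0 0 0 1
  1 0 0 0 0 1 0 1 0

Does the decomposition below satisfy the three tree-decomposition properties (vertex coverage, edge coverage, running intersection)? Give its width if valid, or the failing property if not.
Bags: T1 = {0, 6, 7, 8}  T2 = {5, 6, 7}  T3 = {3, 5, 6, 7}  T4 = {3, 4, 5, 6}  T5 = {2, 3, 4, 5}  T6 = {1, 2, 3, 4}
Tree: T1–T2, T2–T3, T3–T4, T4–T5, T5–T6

A tree decomposition must satisfy three properties: every vertex lies in some bag; for every edge, both endpoints lie together in some bag; and for every vertex, the bags containing it form a connected subtree. Here edge (8,5) lies in no bag, so the decomposition is invalid.

No — edge (8,5) lies in no bag.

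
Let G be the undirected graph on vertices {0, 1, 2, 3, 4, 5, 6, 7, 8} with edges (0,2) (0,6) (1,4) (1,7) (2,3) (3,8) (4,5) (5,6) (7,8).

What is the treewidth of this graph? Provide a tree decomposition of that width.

Each bag holds 3 vertices, so the decomposition has width 2, which upper-bounds the treewidth. The edges 5–6–0–2–3–8–7–1–4–5 form a cycle, so G is not a tree and its treewidth is at least 2. Hence tw(G) = 2 exactly.

Treewidth 2.
Bags: B1 = {0, 5, 6}  B2 = {0, 2, 5}  B3 = {2, 3, 5}  B4 = {3, 5, 8}  B5 = {5, 7, 8}  B6 = {1, 5, 7}  B7 = {1, 4, 5}
Tree: B1–B2, B2–B3, B3–B4, B4–B5, B5–B6, B6–B7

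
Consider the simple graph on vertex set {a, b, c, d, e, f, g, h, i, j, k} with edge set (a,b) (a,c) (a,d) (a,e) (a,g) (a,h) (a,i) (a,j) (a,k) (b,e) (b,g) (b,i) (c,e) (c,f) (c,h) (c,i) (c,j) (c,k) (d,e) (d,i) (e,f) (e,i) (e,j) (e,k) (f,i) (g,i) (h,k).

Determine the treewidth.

A width-3 tree decomposition is:
Bags: B1 = {a, c, e, i}  B2 = {a, c, e, k}  B3 = {a, c, h, k}  B4 = {a, d, e, i}  B5 = {a, b, e, i}  B6 = {c, e, f, i}  B7 = {a, c, e, j}  B8 = {a, b, g, i}
Tree: B1–B2, B2–B3, B1–B4, B4–B5, B1–B6, B1–B7, B5–B8
Every bag has size at most 4, so the width is 4 − 1 = 3 and tw(G) ≤ 3. For the lower bound, the 4 vertices {a, b, g, i} are pairwise adjacent, and any tree decomposition puts a clique entirely inside one bag — forcing width ≥ 3. The upper and lower bounds meet at 3, so that is the treewidth.

3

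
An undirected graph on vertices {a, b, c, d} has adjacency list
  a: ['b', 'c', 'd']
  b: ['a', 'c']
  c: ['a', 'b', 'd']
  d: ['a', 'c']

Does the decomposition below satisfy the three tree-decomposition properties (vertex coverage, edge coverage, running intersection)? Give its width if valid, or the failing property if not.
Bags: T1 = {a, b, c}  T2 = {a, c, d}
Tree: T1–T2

Yes; width 2.

Checking the three conditions: (i) the bags cover all of {a, b, c, d}; (ii) for each edge, some bag contains both endpoints; (iii) the bags containing any fixed vertex form a subtree. All hold, so the decomposition is valid with width 3 − 1 = 2.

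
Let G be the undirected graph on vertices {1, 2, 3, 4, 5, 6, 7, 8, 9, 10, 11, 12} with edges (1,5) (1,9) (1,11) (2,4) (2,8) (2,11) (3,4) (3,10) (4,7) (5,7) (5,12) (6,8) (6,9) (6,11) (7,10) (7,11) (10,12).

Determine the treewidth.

A width-3 tree decomposition is:
Bags: B1 = {3, 5, 10, 12}  B2 = {3, 5, 7, 10}  B3 = {3, 4, 5, 7}  B4 = {1, 4, 5, 7}  B5 = {1, 4, 7, 11}  B6 = {1, 2, 4, 11}  B7 = {1, 2, 9, 11}  B8 = {2, 6, 9, 11}  B9 = {2, 6, 8, 9}
Tree: B1–B2, B2–B3, B3–B4, B4–B5, B5–B6, B6–B7, B7–B8, B8–B9
The largest bag has 4 vertices, giving width 3; this decomposition certifies tw(G) ≤ 3. For the lower bound: the 4 vertex sets {3,10,12}, {5}, {7}, {1,2,4,11} are disjoint, each induces a connected subgraph, and every pair is joined by at least one edge of G. Contracting each set to a single vertex therefore yields K_{4} as a minor, and since treewidth is minor-monotone, tw(G) ≥ tw(K_{4}) = 3. The upper and lower bounds meet at 3, so that is the treewidth.

3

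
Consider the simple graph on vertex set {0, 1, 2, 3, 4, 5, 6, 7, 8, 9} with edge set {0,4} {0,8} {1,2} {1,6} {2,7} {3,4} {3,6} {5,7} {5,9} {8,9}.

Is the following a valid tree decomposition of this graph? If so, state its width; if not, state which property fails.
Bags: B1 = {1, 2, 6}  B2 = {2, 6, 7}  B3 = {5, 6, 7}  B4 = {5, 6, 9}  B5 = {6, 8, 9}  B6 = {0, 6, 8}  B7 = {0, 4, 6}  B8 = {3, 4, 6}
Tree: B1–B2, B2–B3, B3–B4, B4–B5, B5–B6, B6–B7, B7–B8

Yes; width 2.

Every vertex of G appears in some bag (union = {0, 1, 2, 3, 4, 5, 6, 7, 8, 9}); every edge is covered by a bag; and for each vertex v the set of bags containing v is connected in the bag tree. The decomposition is therefore valid. The largest bag has 3 vertices, so the width is 2.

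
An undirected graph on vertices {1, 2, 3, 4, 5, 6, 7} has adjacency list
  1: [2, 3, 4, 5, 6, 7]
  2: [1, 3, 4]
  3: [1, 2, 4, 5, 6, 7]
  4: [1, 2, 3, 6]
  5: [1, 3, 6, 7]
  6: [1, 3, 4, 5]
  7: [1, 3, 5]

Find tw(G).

3

A width-3 tree decomposition is:
Bags: B1 = {1, 3, 4, 6}  B2 = {1, 2, 3, 4}  B3 = {1, 3, 5, 6}  B4 = {1, 3, 5, 7}
Tree: B1–B2, B1–B3, B3–B4
Each bag holds 4 vertices, so the decomposition has width 3, which upper-bounds the treewidth. Conversely, {1, 2, 3, 4} is a clique of size 4, and the vertices of any clique must share a bag in every tree decomposition; so some bag has ≥ 4 vertices and tw(G) ≥ 3. Therefore the treewidth is 3.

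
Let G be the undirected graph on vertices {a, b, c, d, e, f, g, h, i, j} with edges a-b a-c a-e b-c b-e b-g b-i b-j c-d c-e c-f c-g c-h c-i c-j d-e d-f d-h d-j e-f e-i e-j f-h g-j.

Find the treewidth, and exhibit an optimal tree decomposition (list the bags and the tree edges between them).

Treewidth 3.
One optimal decomposition is:
Bags: B1 = {b, c, e, j}  B2 = {c, d, e, j}  B3 = {b, c, g, j}  B4 = {a, b, c, e}  B5 = {b, c, e, i}  B6 = {c, d, e, f}  B7 = {c, d, f, h}
Tree: B1–B2, B1–B3, B1–B4, B4–B5, B2–B6, B6–B7

Each bag holds 4 vertices, so the decomposition has width 3, which upper-bounds the treewidth. Conversely, {b, c, g, j} is a clique of size 4, and the vertices of any clique must share a bag in every tree decomposition; so some bag has ≥ 4 vertices and tw(G) ≥ 3. Combining the bounds, tw(G) = 3.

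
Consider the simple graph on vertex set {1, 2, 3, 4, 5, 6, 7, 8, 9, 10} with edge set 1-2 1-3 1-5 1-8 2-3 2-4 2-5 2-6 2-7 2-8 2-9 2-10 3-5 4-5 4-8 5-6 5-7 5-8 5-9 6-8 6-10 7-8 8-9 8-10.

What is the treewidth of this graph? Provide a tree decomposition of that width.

Treewidth 3.
One optimal decomposition is:
Bags: B1 = {2, 4, 5, 8}  B2 = {2, 5, 6, 8}  B3 = {2, 5, 7, 8}  B4 = {1, 2, 5, 8}  B5 = {2, 6, 8, 10}  B6 = {1, 2, 3, 5}  B7 = {2, 5, 8, 9}
Tree: B1–B2, B2–B3, B2–B4, B2–B5, B4–B6, B4–B7

Every bag has size at most 4, so the width is 4 − 1 = 3 and tw(G) ≤ 3. Conversely, {2, 6, 8, 10} is a clique of size 4, and the vertices of any clique must share a bag in every tree decomposition; so some bag has ≥ 4 vertices and tw(G) ≥ 3. Therefore the treewidth is 3.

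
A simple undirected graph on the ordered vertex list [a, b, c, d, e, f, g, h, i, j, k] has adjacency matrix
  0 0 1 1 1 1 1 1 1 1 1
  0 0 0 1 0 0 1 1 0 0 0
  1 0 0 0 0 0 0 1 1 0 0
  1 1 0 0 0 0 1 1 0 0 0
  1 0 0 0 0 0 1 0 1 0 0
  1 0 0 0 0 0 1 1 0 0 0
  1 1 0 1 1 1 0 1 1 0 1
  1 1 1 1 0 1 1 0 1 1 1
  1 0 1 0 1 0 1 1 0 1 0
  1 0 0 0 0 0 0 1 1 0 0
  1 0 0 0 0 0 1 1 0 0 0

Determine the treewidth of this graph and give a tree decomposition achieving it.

Treewidth 3.
One optimal decomposition is:
Bags: B1 = {a, g, h, i}  B2 = {a, h, i, j}  B3 = {a, e, g, i}  B4 = {a, g, h, k}  B5 = {a, d, g, h}  B6 = {a, c, h, i}  B7 = {b, d, g, h}  B8 = {a, f, g, h}
Tree: B1–B2, B1–B3, B1–B4, B4–B5, B2–B6, B5–B7, B1–B8

Every bag has size at most 4, so the width is 4 − 1 = 3 and tw(G) ≤ 3. For the lower bound, the 4 vertices {a, e, g, i} are pairwise adjacent, and any tree decomposition puts a clique entirely inside one bag — forcing width ≥ 3. Combining the bounds, tw(G) = 3.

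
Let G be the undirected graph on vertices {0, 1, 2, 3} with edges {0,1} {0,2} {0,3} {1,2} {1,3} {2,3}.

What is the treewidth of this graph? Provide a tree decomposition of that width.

A single bag containing all 4 vertices is trivially a valid decomposition of width 3. For the lower bound, the 4 vertices {0, 1, 2, 3} are pairwise adjacent, and any tree decomposition puts a clique entirely inside one bag — forcing width ≥ 3. Therefore the treewidth is 3.

Treewidth 3.
One optimal decomposition is:
Bags: B1 = {0, 1, 2, 3}
Tree: (single bag)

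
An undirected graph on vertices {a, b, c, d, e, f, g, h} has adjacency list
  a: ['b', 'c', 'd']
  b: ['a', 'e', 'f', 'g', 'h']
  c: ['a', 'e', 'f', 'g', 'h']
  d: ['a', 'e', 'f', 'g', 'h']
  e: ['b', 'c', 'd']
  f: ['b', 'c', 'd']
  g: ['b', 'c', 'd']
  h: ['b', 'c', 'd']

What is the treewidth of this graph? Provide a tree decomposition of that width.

Every bag has size at most 4, so the width is 4 − 1 = 3 and tw(G) ≤ 3. For the lower bound: the 4 vertex sets {d,e}, {c,h}, {b}, {f} are disjoint, each induces a connected subgraph, and every pair is joined by at least one edge of G. Contracting each set to a single vertex therefore yields K_{4} as a minor, and since treewidth is minor-monotone, tw(G) ≥ tw(K_{4}) = 3. Combining the bounds, tw(G) = 3.

Treewidth 3.
One optimal decomposition is:
Bags: B1 = {b, c, d, e}  B2 = {b, c, d, h}  B3 = {b, c, d, f}  B4 = {b, c, d, g}  B5 = {a, b, c, d}
Tree: B1–B2, B2–B3, B3–B4, B4–B5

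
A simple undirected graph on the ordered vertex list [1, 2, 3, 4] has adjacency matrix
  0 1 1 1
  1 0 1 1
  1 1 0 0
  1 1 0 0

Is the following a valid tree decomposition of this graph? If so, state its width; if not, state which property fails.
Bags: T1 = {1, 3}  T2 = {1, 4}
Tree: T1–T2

No — vertex 2 appears in no bag.

A tree decomposition must satisfy three properties: every vertex lies in some bag; for every edge, both endpoints lie together in some bag; and for every vertex, the bags containing it form a connected subtree. Here vertex 2 appears in no bag, so the decomposition is invalid.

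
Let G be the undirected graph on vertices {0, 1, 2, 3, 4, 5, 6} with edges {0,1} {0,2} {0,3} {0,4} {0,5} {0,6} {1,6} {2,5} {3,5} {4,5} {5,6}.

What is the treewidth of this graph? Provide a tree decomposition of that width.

Treewidth 2.
Bags: B1 = {0, 4, 5}  B2 = {0, 5, 6}  B3 = {0, 3, 5}  B4 = {0, 1, 6}  B5 = {0, 2, 5}
Tree: B1–B2, B2–B3, B2–B4, B2–B5

Each bag holds 3 vertices, so the decomposition has width 2, which upper-bounds the treewidth. On the other hand G contains the 3-clique {0, 1, 6}. A clique must lie in a single bag of any decomposition, so no decomposition can have width below 2. Hence tw(G) = 2 exactly.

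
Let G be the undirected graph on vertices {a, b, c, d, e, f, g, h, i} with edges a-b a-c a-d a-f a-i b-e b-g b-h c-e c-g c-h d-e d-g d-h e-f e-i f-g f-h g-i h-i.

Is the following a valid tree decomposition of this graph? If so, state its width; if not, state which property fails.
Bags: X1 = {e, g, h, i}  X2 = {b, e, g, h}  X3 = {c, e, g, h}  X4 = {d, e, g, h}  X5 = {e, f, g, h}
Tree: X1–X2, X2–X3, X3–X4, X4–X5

A tree decomposition must satisfy three properties: every vertex lies in some bag; for every edge, both endpoints lie together in some bag; and for every vertex, the bags containing it form a connected subtree. Here vertex a appears in no bag, so the decomposition is invalid.

No — vertex a appears in no bag.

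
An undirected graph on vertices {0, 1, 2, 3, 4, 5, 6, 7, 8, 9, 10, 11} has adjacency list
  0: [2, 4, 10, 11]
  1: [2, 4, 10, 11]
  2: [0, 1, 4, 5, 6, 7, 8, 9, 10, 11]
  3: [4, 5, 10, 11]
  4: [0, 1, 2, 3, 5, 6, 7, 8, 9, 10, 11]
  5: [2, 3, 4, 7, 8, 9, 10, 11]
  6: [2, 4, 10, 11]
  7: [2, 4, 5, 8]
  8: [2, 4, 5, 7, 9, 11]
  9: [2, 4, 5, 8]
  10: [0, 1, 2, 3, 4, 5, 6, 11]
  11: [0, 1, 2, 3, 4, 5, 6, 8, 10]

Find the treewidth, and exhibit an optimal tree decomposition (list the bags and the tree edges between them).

Treewidth 4.
One such decomposition:
Bags: B1 = {0, 2, 4, 10, 11}  B2 = {1, 2, 4, 10, 11}  B3 = {2, 4, 5, 10, 11}  B4 = {2, 4, 5, 8, 11}  B5 = {2, 4, 6, 10, 11}  B6 = {2, 4, 5, 8, 9}  B7 = {3, 4, 5, 10, 11}  B8 = {2, 4, 5, 7, 8}
Tree: B1–B2, B2–B3, B3–B4, B2–B5, B4–B6, B3–B7, B6–B8

Each bag holds 5 vertices, so the decomposition has width 4, which upper-bounds the treewidth. For the lower bound, the 5 vertices {2, 4, 5, 8, 9} are pairwise adjacent, and any tree decomposition puts a clique entirely inside one bag — forcing width ≥ 4. Combining the bounds, tw(G) = 4.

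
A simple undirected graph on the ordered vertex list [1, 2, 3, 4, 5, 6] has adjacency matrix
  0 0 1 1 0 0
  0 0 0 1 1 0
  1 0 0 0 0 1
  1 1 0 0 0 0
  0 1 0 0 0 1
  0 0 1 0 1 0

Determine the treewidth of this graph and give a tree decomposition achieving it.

Each bag holds 3 vertices, so the decomposition has width 2, which upper-bounds the treewidth. For the lower bound, G contains the cycle 4–2–5–6–3–1–4, so G is not a forest; only forests have treewidth ≤ 1, hence tw(G) ≥ 2. Hence tw(G) = 2 exactly.

Treewidth 2.
Bags: B1 = {2, 4, 5}  B2 = {4, 5, 6}  B3 = {3, 4, 6}  B4 = {1, 3, 4}
Tree: B1–B2, B2–B3, B3–B4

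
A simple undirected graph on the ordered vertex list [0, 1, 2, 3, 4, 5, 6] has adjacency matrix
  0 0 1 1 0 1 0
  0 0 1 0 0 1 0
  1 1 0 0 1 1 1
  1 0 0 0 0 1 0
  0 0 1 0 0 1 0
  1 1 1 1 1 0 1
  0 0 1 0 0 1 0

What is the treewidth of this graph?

2

A width-2 tree decomposition is:
Bags: B1 = {2, 5, 6}  B2 = {2, 4, 5}  B3 = {0, 2, 5}  B4 = {0, 3, 5}  B5 = {1, 2, 5}
Tree: B1–B2, B1–B3, B3–B4, B2–B5
The largest bag has 3 vertices, giving width 2; this decomposition certifies tw(G) ≤ 2. Conversely, {0, 2, 5} is a clique of size 3, and the vertices of any clique must share a bag in every tree decomposition; so some bag has ≥ 3 vertices and tw(G) ≥ 2. Combining the bounds, tw(G) = 2.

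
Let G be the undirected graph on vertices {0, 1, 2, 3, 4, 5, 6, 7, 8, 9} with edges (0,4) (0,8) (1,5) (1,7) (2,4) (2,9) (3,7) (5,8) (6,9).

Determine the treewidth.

A width-1 tree decomposition is:
Bags: B1 = {6, 9}  B2 = {2, 9}  B3 = {2, 4}  B4 = {0, 4}  B5 = {0, 8}  B6 = {5, 8}  B7 = {1, 5}  B8 = {1, 7}  B9 = {3, 7}
Tree: B1–B2, B2–B3, B3–B4, B4–B5, B5–B6, B6–B7, B7–B8, B8–B9
Every bag has size at most 2, so the width is 2 − 1 = 1 and tw(G) ≤ 1. G has an edge, so its treewidth is at least 1. The upper and lower bounds meet at 1, so that is the treewidth.

1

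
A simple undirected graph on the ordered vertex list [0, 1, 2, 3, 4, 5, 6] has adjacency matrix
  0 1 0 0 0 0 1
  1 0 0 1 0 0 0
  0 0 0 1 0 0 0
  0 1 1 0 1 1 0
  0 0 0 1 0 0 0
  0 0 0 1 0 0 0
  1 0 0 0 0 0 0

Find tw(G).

1

A width-1 tree decomposition is:
Bags: B1 = {0, 1}  B2 = {0, 6}  B3 = {1, 3}  B4 = {3, 5}  B5 = {3, 4}  B6 = {2, 3}
Tree: B1–B2, B1–B3, B3–B4, B4–B5, B4–B6
The largest bag has 2 vertices, giving width 1; this decomposition certifies tw(G) ≤ 1. Any graph with an edge has treewidth ≥ 1, and G has the edge 1–0. The upper and lower bounds meet at 1, so that is the treewidth.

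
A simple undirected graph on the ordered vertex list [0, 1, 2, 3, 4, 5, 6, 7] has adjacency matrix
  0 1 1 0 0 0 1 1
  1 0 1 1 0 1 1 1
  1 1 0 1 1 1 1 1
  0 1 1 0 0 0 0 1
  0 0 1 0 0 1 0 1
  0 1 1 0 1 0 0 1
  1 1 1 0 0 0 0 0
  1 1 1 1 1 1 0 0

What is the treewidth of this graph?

A width-3 tree decomposition is:
Bags: B1 = {2, 4, 5, 7}  B2 = {1, 2, 5, 7}  B3 = {1, 2, 3, 7}  B4 = {0, 1, 2, 7}  B5 = {0, 1, 2, 6}
Tree: B1–B2, B2–B3, B3–B4, B4–B5
Each bag holds 4 vertices, so the decomposition has width 3, which upper-bounds the treewidth. Conversely, {0, 1, 2, 6} is a clique of size 4, and the vertices of any clique must share a bag in every tree decomposition; so some bag has ≥ 4 vertices and tw(G) ≥ 3. Hence tw(G) = 3 exactly.

3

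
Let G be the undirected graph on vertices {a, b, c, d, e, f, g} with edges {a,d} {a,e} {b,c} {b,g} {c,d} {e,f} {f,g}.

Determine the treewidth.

A width-2 tree decomposition is:
Bags: B1 = {a, c, d}  B2 = {a, b, c}  B3 = {a, b, g}  B4 = {a, f, g}  B5 = {a, e, f}
Tree: B1–B2, B2–B3, B3–B4, B4–B5
Each bag holds 3 vertices, so the decomposition has width 2, which upper-bounds the treewidth. For the lower bound, G contains the cycle a–d–c–b–g–f–e–a, so G is not a forest; only forests have treewidth ≤ 1, hence tw(G) ≥ 2. Hence tw(G) = 2 exactly.

2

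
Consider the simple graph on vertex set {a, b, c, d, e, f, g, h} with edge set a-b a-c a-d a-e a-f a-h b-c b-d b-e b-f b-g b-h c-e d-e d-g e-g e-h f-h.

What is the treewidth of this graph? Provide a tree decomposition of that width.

The largest bag has 4 vertices, giving width 3; this decomposition certifies tw(G) ≤ 3. On the other hand G contains the 4-clique {b, d, e, g}. A clique must lie in a single bag of any decomposition, so no decomposition can have width below 3. Combining the bounds, tw(G) = 3.

Treewidth 3.
One such decomposition:
Bags: B1 = {a, b, f, h}  B2 = {a, b, e, h}  B3 = {a, b, c, e}  B4 = {a, b, d, e}  B5 = {b, d, e, g}
Tree: B1–B2, B2–B3, B3–B4, B4–B5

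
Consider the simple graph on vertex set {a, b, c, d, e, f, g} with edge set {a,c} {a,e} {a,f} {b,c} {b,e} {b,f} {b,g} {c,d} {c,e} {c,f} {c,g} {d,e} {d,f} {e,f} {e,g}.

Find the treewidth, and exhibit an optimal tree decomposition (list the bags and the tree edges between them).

Treewidth 3.
One such decomposition:
Bags: B1 = {a, c, e, f}  B2 = {c, d, e, f}  B3 = {b, c, e, f}  B4 = {b, c, e, g}
Tree: B1–B2, B2–B3, B3–B4

Every bag has size at most 4, so the width is 4 − 1 = 3 and tw(G) ≤ 3. For the lower bound, the 4 vertices {b, c, e, g} are pairwise adjacent, and any tree decomposition puts a clique entirely inside one bag — forcing width ≥ 3. Combining the bounds, tw(G) = 3.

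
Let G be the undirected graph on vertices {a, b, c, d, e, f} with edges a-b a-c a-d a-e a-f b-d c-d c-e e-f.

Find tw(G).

A width-2 tree decomposition is:
Bags: B1 = {a, c, e}  B2 = {a, e, f}  B3 = {a, c, d}  B4 = {a, b, d}
Tree: B1–B2, B1–B3, B3–B4
Each bag holds 3 vertices, so the decomposition has width 2, which upper-bounds the treewidth. On the other hand G contains the 3-clique {a, c, d}. A clique must lie in a single bag of any decomposition, so no decomposition can have width below 2. Therefore the treewidth is 2.

2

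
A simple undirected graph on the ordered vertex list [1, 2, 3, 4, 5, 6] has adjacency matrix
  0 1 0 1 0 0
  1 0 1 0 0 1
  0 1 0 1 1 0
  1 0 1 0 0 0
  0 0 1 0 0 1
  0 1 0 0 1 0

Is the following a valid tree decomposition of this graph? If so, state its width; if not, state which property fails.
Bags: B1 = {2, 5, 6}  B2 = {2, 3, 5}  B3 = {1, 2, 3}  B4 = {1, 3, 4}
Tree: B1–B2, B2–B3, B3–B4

Yes; width 2.

Vertex coverage: the bags together contain {1, 2, 3, 4, 5, 6}, the full vertex set. Edge coverage: each edge of G has both endpoints in at least one bag. Running intersection: for every vertex, the bags containing it form a connected subtree. All three properties hold, so this is a valid tree decomposition of width max|bag| − 1 = 2, and hence tw(G) ≤ 2.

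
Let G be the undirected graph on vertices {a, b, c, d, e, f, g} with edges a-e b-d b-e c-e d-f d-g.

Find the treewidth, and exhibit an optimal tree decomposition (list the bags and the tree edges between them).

The largest bag has 2 vertices, giving width 1; this decomposition certifies tw(G) ≤ 1. G has an edge, so its treewidth is at least 1. Therefore the treewidth is 1.

Treewidth 1.
One such decomposition:
Bags: B1 = {b, e}  B2 = {b, d}  B3 = {d, g}  B4 = {a, e}  B5 = {c, e}  B6 = {d, f}
Tree: B1–B2, B2–B3, B1–B4, B4–B5, B2–B6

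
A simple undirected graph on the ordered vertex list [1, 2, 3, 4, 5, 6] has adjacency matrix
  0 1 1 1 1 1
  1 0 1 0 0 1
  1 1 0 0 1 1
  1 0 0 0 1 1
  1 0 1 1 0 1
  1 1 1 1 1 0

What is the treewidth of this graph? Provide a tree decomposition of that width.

Treewidth 3.
One optimal decomposition is:
Bags: B1 = {1, 3, 5, 6}  B2 = {1, 2, 3, 6}  B3 = {1, 4, 5, 6}
Tree: B1–B2, B1–B3

Every bag has size at most 4, so the width is 4 − 1 = 3 and tw(G) ≤ 3. On the other hand G contains the 4-clique {1, 2, 3, 6}. A clique must lie in a single bag of any decomposition, so no decomposition can have width below 3. The upper and lower bounds meet at 3, so that is the treewidth.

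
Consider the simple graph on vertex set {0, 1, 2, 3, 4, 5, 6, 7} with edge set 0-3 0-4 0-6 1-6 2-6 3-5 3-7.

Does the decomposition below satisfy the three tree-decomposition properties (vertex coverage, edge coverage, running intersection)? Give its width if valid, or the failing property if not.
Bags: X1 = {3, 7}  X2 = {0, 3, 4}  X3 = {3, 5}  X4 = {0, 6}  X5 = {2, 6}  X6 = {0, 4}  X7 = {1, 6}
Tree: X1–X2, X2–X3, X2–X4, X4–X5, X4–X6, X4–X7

A tree decomposition must satisfy three properties: every vertex lies in some bag; for every edge, both endpoints lie together in some bag; and for every vertex, the bags containing it form a connected subtree. Here bags containing vertex 4 are not connected in the tree, so the decomposition is invalid.

No — bags containing vertex 4 are not connected in the tree.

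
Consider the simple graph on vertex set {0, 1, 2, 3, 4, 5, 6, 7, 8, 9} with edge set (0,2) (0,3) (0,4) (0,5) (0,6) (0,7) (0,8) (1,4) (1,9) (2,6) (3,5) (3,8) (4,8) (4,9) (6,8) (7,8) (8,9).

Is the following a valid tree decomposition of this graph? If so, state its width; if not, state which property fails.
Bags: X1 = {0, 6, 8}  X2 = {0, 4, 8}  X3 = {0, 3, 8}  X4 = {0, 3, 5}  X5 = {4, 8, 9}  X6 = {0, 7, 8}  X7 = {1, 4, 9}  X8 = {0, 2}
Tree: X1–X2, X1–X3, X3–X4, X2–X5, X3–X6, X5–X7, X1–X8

No — edge (6,2) lies in no bag.

A tree decomposition must satisfy three properties: every vertex lies in some bag; for every edge, both endpoints lie together in some bag; and for every vertex, the bags containing it form a connected subtree. Here edge (6,2) lies in no bag, so the decomposition is invalid.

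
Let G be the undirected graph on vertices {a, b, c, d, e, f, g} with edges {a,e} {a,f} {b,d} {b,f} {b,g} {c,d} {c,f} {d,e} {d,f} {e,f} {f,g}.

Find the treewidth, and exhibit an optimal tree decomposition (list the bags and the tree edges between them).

Each bag holds 3 vertices, so the decomposition has width 2, which upper-bounds the treewidth. For the lower bound, the 3 vertices {d, e, f} are pairwise adjacent, and any tree decomposition puts a clique entirely inside one bag — forcing width ≥ 2. The upper and lower bounds meet at 2, so that is the treewidth.

Treewidth 2.
Bags: B1 = {c, d, f}  B2 = {b, d, f}  B3 = {b, f, g}  B4 = {d, e, f}  B5 = {a, e, f}
Tree: B1–B2, B2–B3, B1–B4, B4–B5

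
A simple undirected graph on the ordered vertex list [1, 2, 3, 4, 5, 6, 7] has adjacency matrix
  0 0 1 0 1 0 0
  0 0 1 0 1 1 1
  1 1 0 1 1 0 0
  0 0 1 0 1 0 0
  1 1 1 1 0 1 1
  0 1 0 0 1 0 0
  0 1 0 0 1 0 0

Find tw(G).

A width-2 tree decomposition is:
Bags: B1 = {3, 4, 5}  B2 = {2, 3, 5}  B3 = {1, 3, 5}  B4 = {2, 5, 7}  B5 = {2, 5, 6}
Tree: B1–B2, B2–B3, B2–B4, B4–B5
Every bag has size at most 3, so the width is 3 − 1 = 2 and tw(G) ≤ 2. Conversely, {1, 3, 5} is a clique of size 3, and the vertices of any clique must share a bag in every tree decomposition; so some bag has ≥ 3 vertices and tw(G) ≥ 2. Combining the bounds, tw(G) = 2.

2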